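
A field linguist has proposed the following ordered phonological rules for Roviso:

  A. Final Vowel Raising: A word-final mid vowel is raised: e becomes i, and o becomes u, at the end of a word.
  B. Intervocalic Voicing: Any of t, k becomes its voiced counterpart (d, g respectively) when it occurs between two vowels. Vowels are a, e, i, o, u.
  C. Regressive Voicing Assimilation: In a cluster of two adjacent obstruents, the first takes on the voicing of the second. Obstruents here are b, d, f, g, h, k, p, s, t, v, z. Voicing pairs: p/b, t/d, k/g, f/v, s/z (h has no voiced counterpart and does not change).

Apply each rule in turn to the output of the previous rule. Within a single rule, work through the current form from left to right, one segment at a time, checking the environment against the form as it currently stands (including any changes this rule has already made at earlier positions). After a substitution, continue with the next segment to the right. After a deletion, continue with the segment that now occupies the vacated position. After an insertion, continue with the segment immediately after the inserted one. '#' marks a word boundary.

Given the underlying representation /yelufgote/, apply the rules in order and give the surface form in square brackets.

A Final Vowel Raising: [yelufgote] → [yelufgoti]
B Intervocalic Voicing: [yelufgoti] → [yelufgodi]
C Regressive Voicing Assimilation: [yelufgodi] → [yeluvgodi]

[yeluvgodi]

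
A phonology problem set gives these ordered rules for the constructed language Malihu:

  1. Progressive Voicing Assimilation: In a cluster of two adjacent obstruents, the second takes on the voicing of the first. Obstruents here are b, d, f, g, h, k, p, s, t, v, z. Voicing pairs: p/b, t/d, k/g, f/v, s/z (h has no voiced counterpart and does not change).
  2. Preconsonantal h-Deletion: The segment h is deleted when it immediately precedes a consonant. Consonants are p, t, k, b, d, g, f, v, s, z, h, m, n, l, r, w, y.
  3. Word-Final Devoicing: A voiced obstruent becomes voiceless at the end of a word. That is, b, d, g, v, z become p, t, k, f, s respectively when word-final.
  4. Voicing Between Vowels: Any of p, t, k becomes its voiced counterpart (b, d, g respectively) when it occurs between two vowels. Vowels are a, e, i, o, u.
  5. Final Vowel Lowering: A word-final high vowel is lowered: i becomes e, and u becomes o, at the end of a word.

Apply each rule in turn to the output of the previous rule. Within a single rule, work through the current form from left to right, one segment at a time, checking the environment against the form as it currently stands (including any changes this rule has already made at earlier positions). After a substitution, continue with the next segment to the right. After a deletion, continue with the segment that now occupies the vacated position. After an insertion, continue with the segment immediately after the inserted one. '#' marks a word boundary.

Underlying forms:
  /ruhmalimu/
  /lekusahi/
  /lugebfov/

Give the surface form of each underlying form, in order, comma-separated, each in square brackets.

[rumalimo], [legusahe], [lugebvof]

/ruhmalimu/:
  1 Progressive Voicing Assimilation: no change — [ruhmalimu]
  2 Preconsonantal h-Deletion: [ruhmalimu] → [rumalimu]
  3 Word-Final Devoicing: no change — [rumalimu]
  4 Voicing Between Vowels: no change — [rumalimu]
  5 Final Vowel Lowering: [rumalimu] → [rumalimo]
/lekusahi/:
  1 Progressive Voicing Assimilation: no change — [lekusahi]
  2 Preconsonantal h-Deletion: no change — [lekusahi]
  3 Word-Final Devoicing: no change — [lekusahi]
  4 Voicing Between Vowels: [lekusahi] → [legusahi]
  5 Final Vowel Lowering: [legusahi] → [legusahe]
/lugebfov/:
  1 Progressive Voicing Assimilation: [lugebfov] → [lugebvov]
  2 Preconsonantal h-Deletion: no change — [lugebvov]
  3 Word-Final Devoicing: [lugebvov] → [lugebvof]
  4 Voicing Between Vowels: no change — [lugebvof]
  5 Final Vowel Lowering: no change — [lugebvof]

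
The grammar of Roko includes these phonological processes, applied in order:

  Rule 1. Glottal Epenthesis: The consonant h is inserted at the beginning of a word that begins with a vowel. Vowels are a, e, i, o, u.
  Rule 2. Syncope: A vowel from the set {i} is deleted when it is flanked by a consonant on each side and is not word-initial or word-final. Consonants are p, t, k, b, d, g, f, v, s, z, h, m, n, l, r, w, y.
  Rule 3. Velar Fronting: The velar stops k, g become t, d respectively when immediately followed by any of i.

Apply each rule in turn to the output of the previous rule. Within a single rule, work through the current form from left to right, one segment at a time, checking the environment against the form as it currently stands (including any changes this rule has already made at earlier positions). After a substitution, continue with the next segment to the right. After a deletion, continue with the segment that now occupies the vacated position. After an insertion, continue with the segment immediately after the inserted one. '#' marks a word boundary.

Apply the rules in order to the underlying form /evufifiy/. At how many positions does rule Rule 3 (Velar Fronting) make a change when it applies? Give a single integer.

Rule 1 Glottal Epenthesis: [evufifiy] → [hevufifiy]
Rule 2 Syncope: [hevufifiy] → [hevuffy]
Rule 3 Velar Fronting: no change — [hevuffy]
Rule Rule 3 changed 0 position(s).

0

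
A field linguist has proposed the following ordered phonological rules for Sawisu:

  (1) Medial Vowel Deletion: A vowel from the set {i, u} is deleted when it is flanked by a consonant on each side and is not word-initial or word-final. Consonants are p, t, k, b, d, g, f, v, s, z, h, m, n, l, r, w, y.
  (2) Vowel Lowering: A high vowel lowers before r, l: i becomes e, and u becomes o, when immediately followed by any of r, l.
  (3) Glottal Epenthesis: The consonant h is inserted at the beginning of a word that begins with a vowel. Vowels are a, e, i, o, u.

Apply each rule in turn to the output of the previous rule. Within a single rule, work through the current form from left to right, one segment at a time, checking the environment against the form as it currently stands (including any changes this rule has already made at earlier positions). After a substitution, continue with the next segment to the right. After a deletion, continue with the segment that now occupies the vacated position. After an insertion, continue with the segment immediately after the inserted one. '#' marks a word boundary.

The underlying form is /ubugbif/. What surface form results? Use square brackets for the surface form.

(1) Medial Vowel Deletion: [ubugbif] → [ubgbf]
(2) Vowel Lowering: no change — [ubgbf]
(3) Glottal Epenthesis: [ubgbf] → [hubgbf]

[hubgbf]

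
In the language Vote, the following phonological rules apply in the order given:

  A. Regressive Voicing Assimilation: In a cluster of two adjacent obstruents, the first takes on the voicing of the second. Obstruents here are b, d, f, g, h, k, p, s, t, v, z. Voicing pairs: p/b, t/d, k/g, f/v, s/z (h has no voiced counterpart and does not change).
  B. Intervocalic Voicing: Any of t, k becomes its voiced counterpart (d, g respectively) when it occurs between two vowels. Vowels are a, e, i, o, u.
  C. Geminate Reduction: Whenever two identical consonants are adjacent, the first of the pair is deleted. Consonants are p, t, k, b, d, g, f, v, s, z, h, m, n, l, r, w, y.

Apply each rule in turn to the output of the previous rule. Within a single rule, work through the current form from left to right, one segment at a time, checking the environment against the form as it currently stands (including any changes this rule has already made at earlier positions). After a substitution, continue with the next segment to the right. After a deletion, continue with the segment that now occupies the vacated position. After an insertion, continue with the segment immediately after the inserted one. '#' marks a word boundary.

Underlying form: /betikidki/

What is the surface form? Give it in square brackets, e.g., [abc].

A Regressive Voicing Assimilation: [betikidki] → [betikitki]
B Intervocalic Voicing: [betikitki] → [bedigitki]
C Geminate Reduction: no change — [bedigitki]

[bedigitki]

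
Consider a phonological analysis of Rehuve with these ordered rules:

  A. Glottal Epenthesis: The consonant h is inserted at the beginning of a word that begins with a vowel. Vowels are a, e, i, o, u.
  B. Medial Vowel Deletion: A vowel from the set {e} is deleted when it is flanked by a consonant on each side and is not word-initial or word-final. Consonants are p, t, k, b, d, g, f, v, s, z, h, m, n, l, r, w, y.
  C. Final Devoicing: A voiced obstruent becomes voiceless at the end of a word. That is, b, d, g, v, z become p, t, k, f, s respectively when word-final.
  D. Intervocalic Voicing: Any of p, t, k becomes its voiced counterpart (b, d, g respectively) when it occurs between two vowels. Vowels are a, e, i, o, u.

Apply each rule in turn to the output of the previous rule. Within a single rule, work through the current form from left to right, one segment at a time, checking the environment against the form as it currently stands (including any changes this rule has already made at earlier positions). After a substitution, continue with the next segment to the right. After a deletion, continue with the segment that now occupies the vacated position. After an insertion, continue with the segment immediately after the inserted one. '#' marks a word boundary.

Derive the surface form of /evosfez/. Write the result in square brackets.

A Glottal Epenthesis: [evosfez] → [hevosfez]
B Medial Vowel Deletion: [hevosfez] → [hvosfz]
C Final Devoicing: [hvosfz] → [hvosfs]
D Intervocalic Voicing: no change — [hvosfs]

[hvosfs]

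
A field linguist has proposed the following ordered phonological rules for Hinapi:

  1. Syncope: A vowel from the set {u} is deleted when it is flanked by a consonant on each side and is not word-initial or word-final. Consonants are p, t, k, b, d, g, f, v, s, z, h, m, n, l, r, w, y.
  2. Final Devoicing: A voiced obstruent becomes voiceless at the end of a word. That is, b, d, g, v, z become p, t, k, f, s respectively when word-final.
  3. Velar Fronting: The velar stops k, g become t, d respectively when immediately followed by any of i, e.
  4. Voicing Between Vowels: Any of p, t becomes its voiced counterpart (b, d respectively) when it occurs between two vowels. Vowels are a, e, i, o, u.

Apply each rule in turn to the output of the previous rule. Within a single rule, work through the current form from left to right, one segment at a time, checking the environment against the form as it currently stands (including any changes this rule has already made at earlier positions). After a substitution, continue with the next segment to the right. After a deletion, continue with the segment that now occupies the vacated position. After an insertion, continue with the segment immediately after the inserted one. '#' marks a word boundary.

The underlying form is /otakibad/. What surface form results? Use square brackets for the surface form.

1 Syncope: no change — [otakibad]
2 Final Devoicing: [otakibad] → [otakibat]
3 Velar Fronting: [otakibat] → [otatibat]
4 Voicing Between Vowels: [otatibat] → [odadibat]

[odadibat]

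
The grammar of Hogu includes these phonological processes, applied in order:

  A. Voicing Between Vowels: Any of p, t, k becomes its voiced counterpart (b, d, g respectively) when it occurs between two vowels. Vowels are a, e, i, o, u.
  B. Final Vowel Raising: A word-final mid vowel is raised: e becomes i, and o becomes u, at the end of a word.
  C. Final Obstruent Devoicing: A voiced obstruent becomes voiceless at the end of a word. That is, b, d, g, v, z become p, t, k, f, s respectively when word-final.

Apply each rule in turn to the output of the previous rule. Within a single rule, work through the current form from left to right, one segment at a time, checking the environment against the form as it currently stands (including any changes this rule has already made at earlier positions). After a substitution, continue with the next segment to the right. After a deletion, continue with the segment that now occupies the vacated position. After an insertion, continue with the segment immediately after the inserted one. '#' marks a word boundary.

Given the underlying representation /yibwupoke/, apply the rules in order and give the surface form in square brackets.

[yibwubogi]

A Voicing Between Vowels: [yibwupoke] → [yibwuboge]
B Final Vowel Raising: [yibwuboge] → [yibwubogi]
C Final Obstruent Devoicing: no change — [yibwubogi]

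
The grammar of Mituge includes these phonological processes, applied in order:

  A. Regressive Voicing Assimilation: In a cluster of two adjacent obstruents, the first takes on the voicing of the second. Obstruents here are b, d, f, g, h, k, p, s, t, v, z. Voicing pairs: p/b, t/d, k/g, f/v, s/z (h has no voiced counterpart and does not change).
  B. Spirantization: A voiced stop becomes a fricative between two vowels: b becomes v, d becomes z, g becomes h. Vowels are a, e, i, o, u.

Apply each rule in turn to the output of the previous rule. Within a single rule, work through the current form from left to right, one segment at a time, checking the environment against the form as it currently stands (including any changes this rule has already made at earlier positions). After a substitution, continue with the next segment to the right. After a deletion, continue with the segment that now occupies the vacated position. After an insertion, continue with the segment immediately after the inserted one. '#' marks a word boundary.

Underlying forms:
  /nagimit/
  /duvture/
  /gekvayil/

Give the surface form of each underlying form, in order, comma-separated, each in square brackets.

/nagimit/:
  A Regressive Voicing Assimilation: no change — [nagimit]
  B Spirantization: [nagimit] → [nahimit]
/duvture/:
  A Regressive Voicing Assimilation: [duvture] → [dufture]
  B Spirantization: no change — [dufture]
/gekvayil/:
  A Regressive Voicing Assimilation: [gekvayil] → [gegvayil]
  B Spirantization: no change — [gegvayil]

[nahimit], [dufture], [gegvayil]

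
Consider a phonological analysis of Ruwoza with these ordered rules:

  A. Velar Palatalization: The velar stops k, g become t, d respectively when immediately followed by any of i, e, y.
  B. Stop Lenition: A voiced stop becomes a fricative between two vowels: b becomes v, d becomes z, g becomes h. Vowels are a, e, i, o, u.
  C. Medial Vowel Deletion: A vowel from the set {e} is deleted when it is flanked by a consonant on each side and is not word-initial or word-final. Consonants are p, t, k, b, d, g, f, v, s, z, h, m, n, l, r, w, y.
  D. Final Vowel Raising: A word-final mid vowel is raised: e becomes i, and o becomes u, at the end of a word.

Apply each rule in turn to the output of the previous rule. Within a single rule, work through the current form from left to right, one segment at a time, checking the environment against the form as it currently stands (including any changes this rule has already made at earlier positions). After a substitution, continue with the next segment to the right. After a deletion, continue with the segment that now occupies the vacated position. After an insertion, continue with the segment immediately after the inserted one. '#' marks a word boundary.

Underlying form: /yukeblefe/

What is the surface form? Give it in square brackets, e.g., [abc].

[yutblfi]

A Velar Palatalization: [yukeblefe] → [yuteblefe]
B Stop Lenition: no change — [yuteblefe]
C Medial Vowel Deletion: [yuteblefe] → [yutblfe]
D Final Vowel Raising: [yutblfe] → [yutblfi]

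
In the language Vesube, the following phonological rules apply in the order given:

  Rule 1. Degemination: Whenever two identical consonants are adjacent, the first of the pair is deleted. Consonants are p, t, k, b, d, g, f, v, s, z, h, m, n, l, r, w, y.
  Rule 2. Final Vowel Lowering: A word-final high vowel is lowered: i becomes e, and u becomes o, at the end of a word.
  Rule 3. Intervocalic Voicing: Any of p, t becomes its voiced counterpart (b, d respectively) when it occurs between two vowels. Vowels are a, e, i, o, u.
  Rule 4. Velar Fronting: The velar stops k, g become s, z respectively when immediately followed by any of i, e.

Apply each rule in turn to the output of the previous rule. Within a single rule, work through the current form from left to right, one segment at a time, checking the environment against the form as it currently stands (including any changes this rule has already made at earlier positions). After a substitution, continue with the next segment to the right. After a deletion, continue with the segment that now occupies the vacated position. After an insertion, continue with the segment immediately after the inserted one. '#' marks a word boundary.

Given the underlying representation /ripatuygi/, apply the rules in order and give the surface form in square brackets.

Rule 1 Degemination: no change — [ripatuygi]
Rule 2 Final Vowel Lowering: [ripatuygi] → [ripatuyge]
Rule 3 Intervocalic Voicing: [ripatuyge] → [ribaduyge]
Rule 4 Velar Fronting: [ribaduyge] → [ribaduyze]

[ribaduyze]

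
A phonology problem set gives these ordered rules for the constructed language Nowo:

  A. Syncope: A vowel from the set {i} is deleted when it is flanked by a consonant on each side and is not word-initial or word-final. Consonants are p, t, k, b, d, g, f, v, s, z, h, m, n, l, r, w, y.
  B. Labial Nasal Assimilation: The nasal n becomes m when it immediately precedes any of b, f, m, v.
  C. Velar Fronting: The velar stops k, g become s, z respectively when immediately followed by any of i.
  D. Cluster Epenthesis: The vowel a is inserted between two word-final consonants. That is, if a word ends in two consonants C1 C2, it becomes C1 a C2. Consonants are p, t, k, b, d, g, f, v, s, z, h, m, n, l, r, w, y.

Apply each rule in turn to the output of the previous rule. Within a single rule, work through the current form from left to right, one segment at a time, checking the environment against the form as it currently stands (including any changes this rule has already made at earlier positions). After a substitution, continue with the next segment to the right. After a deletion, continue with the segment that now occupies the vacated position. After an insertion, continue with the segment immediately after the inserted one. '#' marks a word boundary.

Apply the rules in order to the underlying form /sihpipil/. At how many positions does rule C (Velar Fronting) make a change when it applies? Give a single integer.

A Syncope: [sihpipil] → [shppl]
B Labial Nasal Assimilation: no change — [shppl]
C Velar Fronting: no change — [shppl]
D Cluster Epenthesis: [shppl] → [shppal]
Rule C changed 0 position(s).

0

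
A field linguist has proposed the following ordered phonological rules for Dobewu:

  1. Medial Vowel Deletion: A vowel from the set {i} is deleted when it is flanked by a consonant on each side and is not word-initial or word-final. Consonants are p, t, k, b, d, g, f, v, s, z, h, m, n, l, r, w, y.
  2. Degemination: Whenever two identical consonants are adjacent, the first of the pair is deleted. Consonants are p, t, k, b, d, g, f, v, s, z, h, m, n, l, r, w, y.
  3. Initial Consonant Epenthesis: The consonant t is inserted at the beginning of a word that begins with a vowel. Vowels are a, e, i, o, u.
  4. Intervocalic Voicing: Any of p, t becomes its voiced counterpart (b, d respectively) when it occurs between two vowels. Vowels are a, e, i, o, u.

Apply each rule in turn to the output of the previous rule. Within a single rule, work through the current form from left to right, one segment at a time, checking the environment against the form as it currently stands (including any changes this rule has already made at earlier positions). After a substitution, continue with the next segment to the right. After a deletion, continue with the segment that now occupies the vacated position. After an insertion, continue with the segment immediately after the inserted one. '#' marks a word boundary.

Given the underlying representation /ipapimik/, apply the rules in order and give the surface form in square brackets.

[tibapmk]

1 Medial Vowel Deletion: [ipapimik] → [ipapmk]
2 Degemination: no change — [ipapmk]
3 Initial Consonant Epenthesis: [ipapmk] → [tipapmk]
4 Intervocalic Voicing: [tipapmk] → [tibapmk]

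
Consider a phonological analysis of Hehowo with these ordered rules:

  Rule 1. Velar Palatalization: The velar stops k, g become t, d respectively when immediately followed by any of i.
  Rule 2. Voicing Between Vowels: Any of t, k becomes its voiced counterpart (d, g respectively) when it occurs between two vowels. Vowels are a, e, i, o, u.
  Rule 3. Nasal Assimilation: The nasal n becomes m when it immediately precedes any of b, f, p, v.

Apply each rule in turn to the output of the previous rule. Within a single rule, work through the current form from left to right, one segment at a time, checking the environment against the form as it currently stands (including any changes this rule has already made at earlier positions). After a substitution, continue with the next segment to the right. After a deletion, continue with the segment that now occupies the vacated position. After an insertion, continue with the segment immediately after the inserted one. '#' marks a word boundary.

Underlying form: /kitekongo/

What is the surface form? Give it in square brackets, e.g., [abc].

[tidegongo]

Rule 1 Velar Palatalization: [kitekongo] → [titekongo]
Rule 2 Voicing Between Vowels: [titekongo] → [tidegongo]
Rule 3 Nasal Assimilation: no change — [tidegongo]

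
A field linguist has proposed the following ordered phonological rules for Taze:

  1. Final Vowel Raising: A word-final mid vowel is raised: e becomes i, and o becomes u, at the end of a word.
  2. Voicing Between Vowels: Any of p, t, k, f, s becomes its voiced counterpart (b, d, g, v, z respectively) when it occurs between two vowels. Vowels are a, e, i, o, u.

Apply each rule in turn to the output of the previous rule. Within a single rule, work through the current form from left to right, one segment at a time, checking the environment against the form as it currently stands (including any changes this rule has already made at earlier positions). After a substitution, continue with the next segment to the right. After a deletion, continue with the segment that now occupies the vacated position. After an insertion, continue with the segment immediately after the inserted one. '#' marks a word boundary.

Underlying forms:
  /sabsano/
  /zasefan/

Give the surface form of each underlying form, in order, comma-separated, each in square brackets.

[sabsanu], [zazevan]

/sabsano/:
  1 Final Vowel Raising: [sabsano] → [sabsanu]
  2 Voicing Between Vowels: no change — [sabsanu]
/zasefan/:
  1 Final Vowel Raising: no change — [zasefan]
  2 Voicing Between Vowels: [zasefan] → [zazevan]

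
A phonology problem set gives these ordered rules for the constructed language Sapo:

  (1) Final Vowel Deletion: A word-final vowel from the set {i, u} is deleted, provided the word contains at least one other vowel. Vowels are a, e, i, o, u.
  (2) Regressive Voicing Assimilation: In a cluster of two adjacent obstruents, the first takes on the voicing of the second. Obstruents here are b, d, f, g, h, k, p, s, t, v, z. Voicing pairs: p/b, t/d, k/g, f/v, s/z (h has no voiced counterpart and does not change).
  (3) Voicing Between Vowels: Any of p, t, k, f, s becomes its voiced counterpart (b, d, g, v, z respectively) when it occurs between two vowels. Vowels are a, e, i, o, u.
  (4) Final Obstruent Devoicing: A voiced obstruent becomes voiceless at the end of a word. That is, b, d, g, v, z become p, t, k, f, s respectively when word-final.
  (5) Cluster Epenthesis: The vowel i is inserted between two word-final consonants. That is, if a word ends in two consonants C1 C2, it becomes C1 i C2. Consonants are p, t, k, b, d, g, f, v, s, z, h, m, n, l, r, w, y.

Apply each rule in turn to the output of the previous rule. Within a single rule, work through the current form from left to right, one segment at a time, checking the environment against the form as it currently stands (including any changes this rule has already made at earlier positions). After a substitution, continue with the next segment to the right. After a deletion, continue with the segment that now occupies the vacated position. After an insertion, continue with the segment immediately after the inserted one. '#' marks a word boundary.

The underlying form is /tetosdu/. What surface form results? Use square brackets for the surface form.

(1) Final Vowel Deletion: [tetosdu] → [tetosd]
(2) Regressive Voicing Assimilation: [tetosd] → [tetozd]
(3) Voicing Between Vowels: [tetozd] → [tedozd]
(4) Final Obstruent Devoicing: [tedozd] → [tedozt]
(5) Cluster Epenthesis: [tedozt] → [tedozit]

[tedozit]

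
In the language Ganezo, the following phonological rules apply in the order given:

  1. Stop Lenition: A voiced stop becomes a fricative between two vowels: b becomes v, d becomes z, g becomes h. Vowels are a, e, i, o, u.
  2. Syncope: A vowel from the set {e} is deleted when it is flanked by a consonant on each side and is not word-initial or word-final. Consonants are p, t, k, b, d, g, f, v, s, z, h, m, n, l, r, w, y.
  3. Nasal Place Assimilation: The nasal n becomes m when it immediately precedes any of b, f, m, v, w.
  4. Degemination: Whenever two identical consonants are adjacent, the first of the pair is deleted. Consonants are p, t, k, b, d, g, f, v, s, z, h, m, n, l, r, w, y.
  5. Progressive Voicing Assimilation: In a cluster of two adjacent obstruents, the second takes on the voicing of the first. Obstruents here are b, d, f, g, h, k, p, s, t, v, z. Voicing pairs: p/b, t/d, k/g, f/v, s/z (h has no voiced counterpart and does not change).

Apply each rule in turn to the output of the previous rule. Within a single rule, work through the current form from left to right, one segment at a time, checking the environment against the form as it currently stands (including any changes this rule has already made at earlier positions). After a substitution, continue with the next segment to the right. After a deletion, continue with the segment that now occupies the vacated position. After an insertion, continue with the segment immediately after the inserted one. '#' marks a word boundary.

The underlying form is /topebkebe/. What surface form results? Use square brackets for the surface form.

1 Stop Lenition: [topebkebe] → [topebkeve]
2 Syncope: [topebkeve] → [topbkve]
3 Nasal Place Assimilation: no change — [topbkve]
4 Degemination: no change — [topbkve]
5 Progressive Voicing Assimilation: [topbkve] → [toppkfe]

[toppkfe]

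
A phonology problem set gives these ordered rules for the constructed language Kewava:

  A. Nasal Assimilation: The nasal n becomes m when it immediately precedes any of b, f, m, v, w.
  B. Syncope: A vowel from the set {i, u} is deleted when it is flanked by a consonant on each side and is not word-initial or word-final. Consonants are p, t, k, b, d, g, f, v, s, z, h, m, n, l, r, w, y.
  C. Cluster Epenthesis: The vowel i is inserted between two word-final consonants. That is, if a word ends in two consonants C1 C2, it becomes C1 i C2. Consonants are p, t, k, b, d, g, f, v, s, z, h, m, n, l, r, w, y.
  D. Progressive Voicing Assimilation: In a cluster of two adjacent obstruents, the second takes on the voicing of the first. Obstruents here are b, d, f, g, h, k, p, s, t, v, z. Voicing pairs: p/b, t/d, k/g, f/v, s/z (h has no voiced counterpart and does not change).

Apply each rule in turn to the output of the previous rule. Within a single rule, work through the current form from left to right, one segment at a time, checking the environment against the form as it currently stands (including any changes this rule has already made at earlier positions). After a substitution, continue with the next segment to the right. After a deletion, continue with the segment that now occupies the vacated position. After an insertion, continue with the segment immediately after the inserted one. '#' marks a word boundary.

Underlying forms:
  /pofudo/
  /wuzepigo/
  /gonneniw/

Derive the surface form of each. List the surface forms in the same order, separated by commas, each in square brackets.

/pofudo/:
  A Nasal Assimilation: no change — [pofudo]
  B Syncope: [pofudo] → [pofdo]
  C Cluster Epenthesis: no change — [pofdo]
  D Progressive Voicing Assimilation: [pofdo] → [pofto]
/wuzepigo/:
  A Nasal Assimilation: no change — [wuzepigo]
  B Syncope: [wuzepigo] → [wzepgo]
  C Cluster Epenthesis: no change — [wzepgo]
  D Progressive Voicing Assimilation: [wzepgo] → [wzepko]
/gonneniw/:
  A Nasal Assimilation: no change — [gonneniw]
  B Syncope: [gonneniw] → [gonnenw]
  C Cluster Epenthesis: [gonnenw] → [gonneniw]
  D Progressive Voicing Assimilation: no change — [gonneniw]

[pofto], [wzepko], [gonneniw]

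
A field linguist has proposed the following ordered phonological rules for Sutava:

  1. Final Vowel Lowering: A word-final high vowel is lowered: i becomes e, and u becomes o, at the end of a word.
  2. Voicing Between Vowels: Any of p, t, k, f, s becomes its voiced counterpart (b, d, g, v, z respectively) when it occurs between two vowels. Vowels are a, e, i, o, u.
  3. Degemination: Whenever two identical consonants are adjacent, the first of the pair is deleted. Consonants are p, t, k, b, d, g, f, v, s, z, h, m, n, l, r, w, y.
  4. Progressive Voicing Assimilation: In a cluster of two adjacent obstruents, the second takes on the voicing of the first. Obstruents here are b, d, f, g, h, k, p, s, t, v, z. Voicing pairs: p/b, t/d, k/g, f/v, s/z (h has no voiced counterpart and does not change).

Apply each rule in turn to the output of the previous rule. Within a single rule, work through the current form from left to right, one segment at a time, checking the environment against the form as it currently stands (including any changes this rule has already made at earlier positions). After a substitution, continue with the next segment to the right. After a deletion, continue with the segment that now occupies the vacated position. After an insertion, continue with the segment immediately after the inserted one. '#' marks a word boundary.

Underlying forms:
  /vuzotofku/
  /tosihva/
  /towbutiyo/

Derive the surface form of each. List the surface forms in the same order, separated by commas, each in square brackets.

[vuzodofko], [tozihfa], [towbudiyo]

/vuzotofku/:
  1 Final Vowel Lowering: [vuzotofku] → [vuzotofko]
  2 Voicing Between Vowels: [vuzotofko] → [vuzodofko]
  3 Degemination: no change — [vuzodofko]
  4 Progressive Voicing Assimilation: no change — [vuzodofko]
/tosihva/:
  1 Final Vowel Lowering: no change — [tosihva]
  2 Voicing Between Vowels: [tosihva] → [tozihva]
  3 Degemination: no change — [tozihva]
  4 Progressive Voicing Assimilation: [tozihva] → [tozihfa]
/towbutiyo/:
  1 Final Vowel Lowering: no change — [towbutiyo]
  2 Voicing Between Vowels: [towbutiyo] → [towbudiyo]
  3 Degemination: no change — [towbudiyo]
  4 Progressive Voicing Assimilation: no change — [towbudiyo]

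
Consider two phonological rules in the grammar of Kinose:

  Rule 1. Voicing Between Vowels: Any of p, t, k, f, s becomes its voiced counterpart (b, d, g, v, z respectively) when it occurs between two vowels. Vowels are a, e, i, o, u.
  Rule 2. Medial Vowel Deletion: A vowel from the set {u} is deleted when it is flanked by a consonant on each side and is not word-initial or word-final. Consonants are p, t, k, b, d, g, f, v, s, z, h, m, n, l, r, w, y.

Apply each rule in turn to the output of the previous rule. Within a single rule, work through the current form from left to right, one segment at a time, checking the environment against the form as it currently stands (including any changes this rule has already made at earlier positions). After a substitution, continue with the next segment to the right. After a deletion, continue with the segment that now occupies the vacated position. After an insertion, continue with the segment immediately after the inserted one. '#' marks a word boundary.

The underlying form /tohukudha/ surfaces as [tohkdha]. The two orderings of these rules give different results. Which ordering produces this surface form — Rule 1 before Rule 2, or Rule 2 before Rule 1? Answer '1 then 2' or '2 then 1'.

Order 1 then 2:
  1 Voicing Between Vowels: [tohukudha] → [tohugudha]
  2 Medial Vowel Deletion: [tohugudha] → [tohgdha]
  result: [tohgdha]
Order 2 then 1:
  2 Medial Vowel Deletion: [tohukudha] → [tohkdha]
  1 Voicing Between Vowels: no change — [tohkdha]
  result: [tohkdha]

2 then 1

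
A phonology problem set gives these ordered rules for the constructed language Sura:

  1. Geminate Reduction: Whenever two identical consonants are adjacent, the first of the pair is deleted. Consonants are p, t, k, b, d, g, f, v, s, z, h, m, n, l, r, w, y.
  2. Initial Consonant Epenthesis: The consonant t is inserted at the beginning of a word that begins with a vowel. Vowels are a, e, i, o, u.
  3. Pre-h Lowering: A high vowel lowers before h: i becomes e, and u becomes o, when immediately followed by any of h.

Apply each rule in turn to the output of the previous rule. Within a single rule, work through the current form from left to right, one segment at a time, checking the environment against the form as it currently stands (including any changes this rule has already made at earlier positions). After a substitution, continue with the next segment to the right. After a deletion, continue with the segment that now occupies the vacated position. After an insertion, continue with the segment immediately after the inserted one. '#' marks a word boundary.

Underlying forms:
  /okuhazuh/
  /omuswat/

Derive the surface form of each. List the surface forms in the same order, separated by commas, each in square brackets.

/okuhazuh/:
  1 Geminate Reduction: no change — [okuhazuh]
  2 Initial Consonant Epenthesis: [okuhazuh] → [tokuhazuh]
  3 Pre-h Lowering: [tokuhazuh] → [tokohazoh]
/omuswat/:
  1 Geminate Reduction: no change — [omuswat]
  2 Initial Consonant Epenthesis: [omuswat] → [tomuswat]
  3 Pre-h Lowering: no change — [tomuswat]

[tokohazoh], [tomuswat]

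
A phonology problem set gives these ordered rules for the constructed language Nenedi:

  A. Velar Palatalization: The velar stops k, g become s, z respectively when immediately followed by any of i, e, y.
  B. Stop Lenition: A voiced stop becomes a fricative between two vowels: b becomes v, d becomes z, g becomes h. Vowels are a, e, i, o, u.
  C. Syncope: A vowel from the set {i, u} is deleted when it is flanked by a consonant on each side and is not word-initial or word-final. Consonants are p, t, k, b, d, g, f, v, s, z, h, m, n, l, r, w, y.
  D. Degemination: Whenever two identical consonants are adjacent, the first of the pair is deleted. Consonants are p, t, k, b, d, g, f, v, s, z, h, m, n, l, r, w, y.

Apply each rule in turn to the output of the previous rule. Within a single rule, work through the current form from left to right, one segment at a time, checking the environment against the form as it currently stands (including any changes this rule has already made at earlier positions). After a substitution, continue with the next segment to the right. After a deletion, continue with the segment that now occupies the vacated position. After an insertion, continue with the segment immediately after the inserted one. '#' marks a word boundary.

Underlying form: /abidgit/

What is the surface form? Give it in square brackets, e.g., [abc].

[avdzt]

A Velar Palatalization: [abidgit] → [abidzit]
B Stop Lenition: [abidzit] → [avidzit]
C Syncope: [avidzit] → [avdzt]
D Degemination: no change — [avdzt]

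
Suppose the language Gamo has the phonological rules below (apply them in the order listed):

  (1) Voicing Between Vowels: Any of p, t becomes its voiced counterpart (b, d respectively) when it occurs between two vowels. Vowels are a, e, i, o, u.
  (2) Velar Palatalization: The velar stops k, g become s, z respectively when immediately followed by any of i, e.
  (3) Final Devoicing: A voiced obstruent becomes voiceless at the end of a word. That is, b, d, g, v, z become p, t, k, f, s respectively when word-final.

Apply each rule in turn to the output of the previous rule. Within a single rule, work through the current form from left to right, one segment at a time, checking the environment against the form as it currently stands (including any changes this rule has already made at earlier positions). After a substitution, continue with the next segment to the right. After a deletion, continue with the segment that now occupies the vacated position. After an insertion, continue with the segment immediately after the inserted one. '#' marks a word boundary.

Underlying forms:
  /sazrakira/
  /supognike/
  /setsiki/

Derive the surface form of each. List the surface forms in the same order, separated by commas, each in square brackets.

/sazrakira/:
  (1) Voicing Between Vowels: no change — [sazrakira]
  (2) Velar Palatalization: [sazrakira] → [sazrasira]
  (3) Final Devoicing: no change — [sazrasira]
/supognike/:
  (1) Voicing Between Vowels: [supognike] → [subognike]
  (2) Velar Palatalization: [subognike] → [subognise]
  (3) Final Devoicing: no change — [subognise]
/setsiki/:
  (1) Voicing Between Vowels: no change — [setsiki]
  (2) Velar Palatalization: [setsiki] → [setsisi]
  (3) Final Devoicing: no change — [setsisi]

[sazrasira], [subognise], [setsisi]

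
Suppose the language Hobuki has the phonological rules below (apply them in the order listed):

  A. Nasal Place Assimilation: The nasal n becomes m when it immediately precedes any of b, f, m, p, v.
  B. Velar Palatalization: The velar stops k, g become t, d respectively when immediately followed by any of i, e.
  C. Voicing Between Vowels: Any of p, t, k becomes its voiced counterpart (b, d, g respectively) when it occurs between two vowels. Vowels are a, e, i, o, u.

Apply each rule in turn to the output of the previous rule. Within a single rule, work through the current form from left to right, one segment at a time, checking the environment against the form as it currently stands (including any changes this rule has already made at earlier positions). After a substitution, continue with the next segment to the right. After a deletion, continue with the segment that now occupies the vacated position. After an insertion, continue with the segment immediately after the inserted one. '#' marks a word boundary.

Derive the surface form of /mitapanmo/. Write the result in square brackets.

A Nasal Place Assimilation: [mitapanmo] → [mitapammo]
B Velar Palatalization: no change — [mitapammo]
C Voicing Between Vowels: [mitapammo] → [midabammo]

[midabammo]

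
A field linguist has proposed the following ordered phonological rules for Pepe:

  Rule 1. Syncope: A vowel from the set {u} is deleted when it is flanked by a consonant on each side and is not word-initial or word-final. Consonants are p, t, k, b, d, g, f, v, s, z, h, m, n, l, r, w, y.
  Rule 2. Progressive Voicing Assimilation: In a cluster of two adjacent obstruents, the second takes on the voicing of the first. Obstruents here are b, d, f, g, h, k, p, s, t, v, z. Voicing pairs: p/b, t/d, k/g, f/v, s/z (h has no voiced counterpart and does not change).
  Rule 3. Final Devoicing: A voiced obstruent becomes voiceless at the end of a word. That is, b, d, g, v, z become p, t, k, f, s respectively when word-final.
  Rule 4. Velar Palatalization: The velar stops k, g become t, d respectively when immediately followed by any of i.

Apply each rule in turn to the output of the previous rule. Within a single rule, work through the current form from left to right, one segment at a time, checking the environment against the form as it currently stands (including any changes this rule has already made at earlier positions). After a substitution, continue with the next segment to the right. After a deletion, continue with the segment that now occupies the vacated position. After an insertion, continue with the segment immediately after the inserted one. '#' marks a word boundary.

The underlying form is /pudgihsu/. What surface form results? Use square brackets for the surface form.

Rule 1 Syncope: [pudgihsu] → [pdgihsu]
Rule 2 Progressive Voicing Assimilation: [pdgihsu] → [ptkihsu]
Rule 3 Final Devoicing: no change — [ptkihsu]
Rule 4 Velar Palatalization: [ptkihsu] → [pttihsu]

[pttihsu]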